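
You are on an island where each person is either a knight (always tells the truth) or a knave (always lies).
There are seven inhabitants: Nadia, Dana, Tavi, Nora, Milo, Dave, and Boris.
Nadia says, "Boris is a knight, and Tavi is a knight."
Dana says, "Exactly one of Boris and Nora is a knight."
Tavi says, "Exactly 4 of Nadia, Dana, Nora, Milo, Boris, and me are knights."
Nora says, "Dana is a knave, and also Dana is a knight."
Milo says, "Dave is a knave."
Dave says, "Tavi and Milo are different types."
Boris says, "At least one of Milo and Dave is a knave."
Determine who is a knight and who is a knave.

Knights: Nadia, Dana, Tavi, Dave, and Boris. Knaves: Nora and Milo.

Nadia is a knight, so "Boris is a knight, and Tavi is a knight" must be True — and it is.
Dana is a knight, so "exactly one of Boris and Nora is a knight" must be True — and it is.
Tavi is a knight; "exactly 4 of Nadia, Dana, Nora, Milo, Boris, and me are knights" is True, as required.
Nora is a knave; "Dana is a knave, and also Dana is a knight" is False, as required.
Milo (knave): "Dave is a knave" — False. ✓
Dave (knight): "Tavi and Milo are different types" — True. ✓
Boris is a knight; "at least one of Milo and Dave is a knave" is True, as required.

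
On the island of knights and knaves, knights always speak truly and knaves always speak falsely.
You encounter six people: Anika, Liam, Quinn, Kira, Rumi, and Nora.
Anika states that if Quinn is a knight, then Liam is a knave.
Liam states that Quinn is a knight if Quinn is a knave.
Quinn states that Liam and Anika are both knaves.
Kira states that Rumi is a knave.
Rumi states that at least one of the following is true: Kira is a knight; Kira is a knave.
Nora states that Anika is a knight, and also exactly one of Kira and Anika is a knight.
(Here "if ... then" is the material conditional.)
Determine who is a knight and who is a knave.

Anika is a knight, Liam is a knave, Quinn is a knave, Kira is a knave, Rumi is a knight, and Nora is a knight.

Anika is a knight, and the claim "if Quinn is a knight, then Liam is a knave" is indeed True.
Liam is a knave, so "Quinn is a knight if Quinn is a knave" must be False — and it is.
Quinn is a knave; "Liam and Anika are both knaves" is False, as required.
Kira is a knave, and the claim "Rumi is a knave" is indeed False.
Since Rumi is a knight, "at least one of the following is true: Kira is a knight; Kira is a knave" needs to be True, which holds.
Nora is a knight, and the claim "Anika is a knight, and also exactly one of Kira and Anika is a knight" is indeed True.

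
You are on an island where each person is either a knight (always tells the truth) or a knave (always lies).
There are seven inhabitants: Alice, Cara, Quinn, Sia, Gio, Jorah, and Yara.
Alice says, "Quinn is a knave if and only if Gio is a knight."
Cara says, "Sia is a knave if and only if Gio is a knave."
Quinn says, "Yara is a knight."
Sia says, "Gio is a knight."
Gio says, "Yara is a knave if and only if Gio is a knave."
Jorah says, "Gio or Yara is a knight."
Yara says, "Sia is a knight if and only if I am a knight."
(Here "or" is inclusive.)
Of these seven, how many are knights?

6

The unique consistent assignment is Alice=knave, Cara=knight, Quinn=knight, Sia=knight, Gio=knight, Jorah=knight, Yara=knight.
That has 6 knights.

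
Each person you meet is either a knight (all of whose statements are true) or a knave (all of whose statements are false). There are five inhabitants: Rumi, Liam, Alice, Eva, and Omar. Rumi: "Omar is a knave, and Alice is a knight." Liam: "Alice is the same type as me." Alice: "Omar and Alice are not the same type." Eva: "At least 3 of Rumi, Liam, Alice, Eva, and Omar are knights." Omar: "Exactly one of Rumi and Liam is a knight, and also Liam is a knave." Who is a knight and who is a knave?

Rumi is a knight, Liam is a knight, Alice is a knight, Eva is a knight, and Omar is a knave.

As a knight, Rumi's statement "Omar is a knave, and Alice is a knight" should be True; it is.
Since Liam is a knight, "Alice is the same type as me" needs to be True, which holds.
Alice is a knight; "Omar and Alice are not the same type" is True, as required.
Since Eva is a knight, "at least 3 of Rumi, Liam, Alice, Eva, and Omar are knights" needs to be True, which holds.
As a knave, Omar's statement "exactly one of Rumi and Liam is a knight, and also Liam is a knave" should be False; it is.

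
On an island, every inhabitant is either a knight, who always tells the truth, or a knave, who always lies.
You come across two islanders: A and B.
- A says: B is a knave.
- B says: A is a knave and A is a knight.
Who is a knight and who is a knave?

A is a knight and B is a knave.

A is a knight, and the claim "B is a knave" is indeed true.
B is a knave, and the claim "A is a knave and A is a knight" is indeed false.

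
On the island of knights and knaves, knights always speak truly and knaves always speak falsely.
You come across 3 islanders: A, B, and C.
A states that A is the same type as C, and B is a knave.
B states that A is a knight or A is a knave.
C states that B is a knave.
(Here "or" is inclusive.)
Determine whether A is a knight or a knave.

Consistent assignments: {A=knave, B=knight, C=knave}
In every consistent assignment, A is a knave.

A is a knave.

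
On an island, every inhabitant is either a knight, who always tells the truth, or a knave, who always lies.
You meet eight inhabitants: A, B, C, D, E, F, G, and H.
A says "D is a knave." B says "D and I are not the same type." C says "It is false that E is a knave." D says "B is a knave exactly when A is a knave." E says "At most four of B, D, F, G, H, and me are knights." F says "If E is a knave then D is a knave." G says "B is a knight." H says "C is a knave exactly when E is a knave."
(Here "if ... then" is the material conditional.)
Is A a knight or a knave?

A is a knight.

Consistent assignments: {A=knight, B=knave, C=knight, D=knave, E=knight, F=knight, G=knave, H=knight}
In every consistent assignment, A is a knight.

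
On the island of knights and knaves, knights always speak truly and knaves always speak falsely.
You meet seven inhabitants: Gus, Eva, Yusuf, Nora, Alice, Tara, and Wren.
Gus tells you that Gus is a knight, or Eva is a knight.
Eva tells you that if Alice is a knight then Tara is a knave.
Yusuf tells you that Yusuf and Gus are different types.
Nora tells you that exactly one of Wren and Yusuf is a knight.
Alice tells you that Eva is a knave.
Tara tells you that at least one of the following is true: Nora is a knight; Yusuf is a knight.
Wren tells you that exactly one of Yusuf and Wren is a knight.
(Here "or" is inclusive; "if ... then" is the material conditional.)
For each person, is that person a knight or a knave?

Gus is a knave, Eva is a knave, Yusuf is a knave, Nora is a knight, Alice is a knight, Tara is a knight, and Wren is a knight.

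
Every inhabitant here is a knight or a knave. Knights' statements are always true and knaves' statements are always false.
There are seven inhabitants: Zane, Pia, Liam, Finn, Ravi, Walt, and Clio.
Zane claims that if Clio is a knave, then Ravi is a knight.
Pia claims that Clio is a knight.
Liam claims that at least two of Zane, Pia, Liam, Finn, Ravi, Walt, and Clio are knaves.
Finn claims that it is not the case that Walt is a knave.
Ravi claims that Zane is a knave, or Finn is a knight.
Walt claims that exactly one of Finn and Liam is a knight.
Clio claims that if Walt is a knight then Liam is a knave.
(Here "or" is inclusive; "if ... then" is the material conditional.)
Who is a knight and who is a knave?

Zane is a knight, Pia is a knight, Liam is a knave, Finn is a knight, Ravi is a knight, Walt is a knight, and Clio is a knight.

Zane is a knight; "if Clio is a knave, then Ravi is a knight" is True, as required.
Pia is a knight; "Clio is a knight" is True, as required.
Liam (knave): "at least two of Zane, Pia, Liam, Finn, Ravi, Walt, and Clio are knaves" — false. ✓
Finn is a knight; "it is not the case that Walt is a knave" is True, as required.
Since Ravi is a knight, "Zane is a knave, or Finn is a knight" needs to be True, which holds.
Walt (knight): "exactly one of Finn and Liam is a knight" — True. ✓
Clio is a knight, so "if Walt is a knight then Liam is a knave" must be True — and it is.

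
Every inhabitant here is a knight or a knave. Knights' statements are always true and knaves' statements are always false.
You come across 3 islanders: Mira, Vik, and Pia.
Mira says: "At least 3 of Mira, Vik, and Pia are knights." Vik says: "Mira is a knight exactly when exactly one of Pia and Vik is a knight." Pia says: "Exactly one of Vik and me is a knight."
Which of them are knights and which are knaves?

Knights: Pia. Knaves: Mira and Vik.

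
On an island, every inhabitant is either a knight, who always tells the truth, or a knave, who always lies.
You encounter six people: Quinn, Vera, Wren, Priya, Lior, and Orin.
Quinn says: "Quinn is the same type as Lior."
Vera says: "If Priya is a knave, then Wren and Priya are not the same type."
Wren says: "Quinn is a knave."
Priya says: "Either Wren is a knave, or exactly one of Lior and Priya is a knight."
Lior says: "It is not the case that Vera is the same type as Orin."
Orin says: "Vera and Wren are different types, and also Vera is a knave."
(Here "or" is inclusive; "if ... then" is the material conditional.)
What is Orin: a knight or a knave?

Consistent assignments: {Quinn=knight, Vera=knight, Wren=knave, Priya=knight, Lior=knight, Orin=knave}
In every consistent assignment, Orin is a knave.

Orin is a knave.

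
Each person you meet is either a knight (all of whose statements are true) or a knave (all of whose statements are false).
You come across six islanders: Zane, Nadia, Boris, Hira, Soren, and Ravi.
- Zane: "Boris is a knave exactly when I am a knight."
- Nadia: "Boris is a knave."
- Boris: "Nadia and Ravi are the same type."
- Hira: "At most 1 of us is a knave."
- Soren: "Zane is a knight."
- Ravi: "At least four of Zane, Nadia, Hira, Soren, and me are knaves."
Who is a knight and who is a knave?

Zane is a knight, and the claim "Boris is a knave exactly when I am a knight" is indeed True.
As a knight, Nadia's statement "Boris is a knave" should be True; it is.
Boris is a knave, and the claim "Nadia and Ravi are the same type" is indeed false.
Hira is a knave; "at most 1 of us is a knave" is false, as required.
Soren is a knight, so "Zane is a knight" must be True — and it is.
Ravi is a knave, and the claim "at least four of Zane, Nadia, Hira, Soren, and me are knaves" is indeed false.

Zane is a knight, Nadia is a knight, Boris is a knave, Hira is a knave, Soren is a knight, and Ravi is a knave.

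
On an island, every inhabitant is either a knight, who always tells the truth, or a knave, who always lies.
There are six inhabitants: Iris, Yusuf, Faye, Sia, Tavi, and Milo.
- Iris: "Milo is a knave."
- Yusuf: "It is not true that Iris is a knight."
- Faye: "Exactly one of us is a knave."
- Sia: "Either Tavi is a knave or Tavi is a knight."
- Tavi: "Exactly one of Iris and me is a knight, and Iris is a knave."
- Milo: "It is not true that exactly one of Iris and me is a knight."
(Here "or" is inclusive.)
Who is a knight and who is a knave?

Iris is a knight, so "Milo is a knave" must be true — and it is.
Yusuf is a knave, so "it is not true that Iris is a knight" must be false — and it is.
Since Faye is a knave, "exactly one of us is a knave" needs to be false, which holds.
Sia is a knight, so "either Tavi is a knave or Tavi is a knight" must be true — and it is.
Tavi (knave): "exactly one of Iris and me is a knight, and Iris is a knave" — false. ✓
Milo is a knave, and the claim "it is not true that exactly one of Iris and me is a knight" is indeed false.

Iris is a knight, Yusuf is a knave, Faye is a knave, Sia is a knight, Tavi is a knave, and Milo is a knave.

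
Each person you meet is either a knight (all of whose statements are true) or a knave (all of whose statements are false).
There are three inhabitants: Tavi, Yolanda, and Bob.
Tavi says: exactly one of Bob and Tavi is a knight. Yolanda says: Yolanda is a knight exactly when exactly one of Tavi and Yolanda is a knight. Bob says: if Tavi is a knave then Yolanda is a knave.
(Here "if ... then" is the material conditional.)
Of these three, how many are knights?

1

The unique consistent assignment is Tavi=knave, Yolanda=knight, Bob=knave.
That has 1 knight.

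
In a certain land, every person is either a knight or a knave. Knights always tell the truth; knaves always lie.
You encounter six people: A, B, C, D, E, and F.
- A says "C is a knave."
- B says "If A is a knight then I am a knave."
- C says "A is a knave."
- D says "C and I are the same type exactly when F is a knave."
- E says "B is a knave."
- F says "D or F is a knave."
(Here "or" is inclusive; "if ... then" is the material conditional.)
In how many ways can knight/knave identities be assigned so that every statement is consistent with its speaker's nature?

0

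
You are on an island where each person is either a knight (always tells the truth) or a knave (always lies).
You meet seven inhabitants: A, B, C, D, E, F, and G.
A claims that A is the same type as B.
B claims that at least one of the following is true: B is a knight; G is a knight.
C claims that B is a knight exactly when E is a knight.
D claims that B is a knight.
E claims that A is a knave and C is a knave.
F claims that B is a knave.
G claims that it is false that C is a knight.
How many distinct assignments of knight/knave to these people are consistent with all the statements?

1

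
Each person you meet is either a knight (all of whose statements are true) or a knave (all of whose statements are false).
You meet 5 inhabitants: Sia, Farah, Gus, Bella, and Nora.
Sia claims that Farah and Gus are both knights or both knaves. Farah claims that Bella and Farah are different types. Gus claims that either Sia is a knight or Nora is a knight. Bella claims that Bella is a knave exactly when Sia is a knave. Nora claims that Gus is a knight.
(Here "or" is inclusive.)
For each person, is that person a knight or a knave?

Knights: Sia, Farah, Gus, and Nora. Knaves: Bella.

Sia is a knight, so "Farah and Gus are both knights or both knaves" must be True — and it is.
Since Farah is a knight, "Bella and Farah are different types" needs to be True, which holds.
Gus is a knight, and the claim "either Sia is a knight or Nora is a knight" is indeed True.
As a knave, Bella's statement "Bella is a knave exactly when Sia is a knave" should be false; it is.
As a knight, Nora's statement "Gus is a knight" should be True; it is.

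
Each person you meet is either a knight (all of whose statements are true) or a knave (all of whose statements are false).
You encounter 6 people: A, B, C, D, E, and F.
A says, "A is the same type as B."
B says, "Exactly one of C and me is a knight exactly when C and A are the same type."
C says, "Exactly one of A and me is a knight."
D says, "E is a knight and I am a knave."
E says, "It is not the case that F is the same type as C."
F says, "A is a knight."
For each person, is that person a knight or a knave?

A (knave): "A is the same type as B" — false. ✓
B is a knight, so "exactly one of C and me is a knight exactly when C and A are the same type" must be True — and it is.
As a knave, C's statement "exactly one of A and me is a knight" should be false; it is.
D is a knave; "E is a knight and I am a knave" is false, as required.
Since E is a knave, "it is not the case that F is the same type as C" needs to be false, which holds.
F is a knave, and the claim "A is a knight" is indeed false.

A is a knave, B is a knight, C is a knave, D is a knave, E is a knave, and F is a knave.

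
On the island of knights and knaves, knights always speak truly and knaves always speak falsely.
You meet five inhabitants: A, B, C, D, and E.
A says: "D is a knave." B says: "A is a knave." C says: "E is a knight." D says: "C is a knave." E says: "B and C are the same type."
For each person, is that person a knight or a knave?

Knights: B and D. Knaves: A, C, and E.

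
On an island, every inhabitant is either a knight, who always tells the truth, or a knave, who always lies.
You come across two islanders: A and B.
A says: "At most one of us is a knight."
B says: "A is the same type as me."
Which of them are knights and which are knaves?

A is a knight and B is a knave.

As a knight, A's statement "at most one of us is a knight" should be True; it is.
As a knave, B's statement "A is the same type as me" should be False; it is.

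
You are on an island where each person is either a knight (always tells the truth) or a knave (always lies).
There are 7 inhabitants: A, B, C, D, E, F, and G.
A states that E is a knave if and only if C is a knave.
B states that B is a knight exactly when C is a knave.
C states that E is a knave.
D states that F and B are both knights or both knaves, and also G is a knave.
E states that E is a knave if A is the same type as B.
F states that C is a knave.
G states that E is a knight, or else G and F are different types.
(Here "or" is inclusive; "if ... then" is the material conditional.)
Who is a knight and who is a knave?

Knights: B, E, F, and G. Knaves: A, C, and D.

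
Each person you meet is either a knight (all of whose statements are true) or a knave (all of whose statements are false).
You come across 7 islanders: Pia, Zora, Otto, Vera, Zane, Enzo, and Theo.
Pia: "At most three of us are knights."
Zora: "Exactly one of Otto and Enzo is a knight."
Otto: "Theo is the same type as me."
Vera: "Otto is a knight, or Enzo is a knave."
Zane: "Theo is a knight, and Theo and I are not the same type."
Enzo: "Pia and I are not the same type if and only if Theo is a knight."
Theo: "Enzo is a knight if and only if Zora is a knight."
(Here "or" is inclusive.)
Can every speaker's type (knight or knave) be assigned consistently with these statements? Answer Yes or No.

No

Checking all 128 assignments, each has at least one speaker whose statement's truth value contradicts their type.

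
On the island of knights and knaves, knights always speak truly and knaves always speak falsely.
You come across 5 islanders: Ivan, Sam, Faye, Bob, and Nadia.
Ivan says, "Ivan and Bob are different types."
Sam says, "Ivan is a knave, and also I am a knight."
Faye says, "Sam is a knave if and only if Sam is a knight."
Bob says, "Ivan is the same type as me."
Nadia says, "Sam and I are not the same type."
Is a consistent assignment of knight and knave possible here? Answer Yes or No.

One consistent assignment: Ivan=knight, Sam=knave, Faye=knave, Bob=knave, Nadia=knight.

Yes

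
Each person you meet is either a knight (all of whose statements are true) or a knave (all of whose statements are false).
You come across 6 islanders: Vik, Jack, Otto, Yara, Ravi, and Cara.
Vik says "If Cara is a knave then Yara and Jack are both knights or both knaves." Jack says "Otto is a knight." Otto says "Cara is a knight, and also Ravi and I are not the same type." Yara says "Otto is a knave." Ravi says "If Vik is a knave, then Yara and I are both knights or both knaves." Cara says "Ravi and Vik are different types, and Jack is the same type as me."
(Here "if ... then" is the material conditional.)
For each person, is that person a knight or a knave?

Vik is a knave, and the claim "if Cara is a knave then Yara and Jack are both knights or both knaves" is indeed false.
As a knave, Jack's statement "Otto is a knight" should be false; it is.
Since Otto is a knave, "Cara is a knight, and also Ravi and I are not the same type" needs to be false, which holds.
Yara is a knight, so "Otto is a knave" must be True — and it is.
Ravi is a knave, so "if Vik is a knave, then Yara and I are both knights or both knaves" must be false — and it is.
Cara is a knave, and the claim "Ravi and Vik are different types, and Jack is the same type as me" is indeed false.

Vik is a knave, Jack is a knave, Otto is a knave, Yara is a knight, Ravi is a knave, and Cara is a knave.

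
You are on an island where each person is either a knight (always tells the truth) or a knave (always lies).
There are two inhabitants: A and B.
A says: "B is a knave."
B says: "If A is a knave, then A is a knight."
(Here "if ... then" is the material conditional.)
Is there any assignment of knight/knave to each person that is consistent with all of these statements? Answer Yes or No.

No

Checking all 4 assignments, each has at least one speaker whose statement's truth value contradicts their type.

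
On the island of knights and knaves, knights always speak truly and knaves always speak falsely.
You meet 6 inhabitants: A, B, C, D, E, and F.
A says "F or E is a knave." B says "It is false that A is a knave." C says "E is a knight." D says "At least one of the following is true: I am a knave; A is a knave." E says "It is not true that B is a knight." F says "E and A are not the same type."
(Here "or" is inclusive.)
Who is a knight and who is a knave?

Knights: C, D, E, and F. Knaves: A and B.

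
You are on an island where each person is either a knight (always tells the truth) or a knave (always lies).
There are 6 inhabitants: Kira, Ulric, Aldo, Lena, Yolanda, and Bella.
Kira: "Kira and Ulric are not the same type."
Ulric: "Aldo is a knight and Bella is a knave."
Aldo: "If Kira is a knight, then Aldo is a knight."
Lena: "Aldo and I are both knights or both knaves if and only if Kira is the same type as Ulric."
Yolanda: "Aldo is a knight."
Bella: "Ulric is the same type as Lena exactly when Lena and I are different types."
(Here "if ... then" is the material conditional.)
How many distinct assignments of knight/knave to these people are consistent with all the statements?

6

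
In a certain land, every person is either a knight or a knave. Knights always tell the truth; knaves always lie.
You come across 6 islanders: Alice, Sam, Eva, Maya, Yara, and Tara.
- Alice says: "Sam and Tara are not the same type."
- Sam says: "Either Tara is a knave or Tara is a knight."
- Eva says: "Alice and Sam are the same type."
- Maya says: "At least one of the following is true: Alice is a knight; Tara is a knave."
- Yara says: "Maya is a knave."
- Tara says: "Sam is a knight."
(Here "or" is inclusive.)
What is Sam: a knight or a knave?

Sam is a knight.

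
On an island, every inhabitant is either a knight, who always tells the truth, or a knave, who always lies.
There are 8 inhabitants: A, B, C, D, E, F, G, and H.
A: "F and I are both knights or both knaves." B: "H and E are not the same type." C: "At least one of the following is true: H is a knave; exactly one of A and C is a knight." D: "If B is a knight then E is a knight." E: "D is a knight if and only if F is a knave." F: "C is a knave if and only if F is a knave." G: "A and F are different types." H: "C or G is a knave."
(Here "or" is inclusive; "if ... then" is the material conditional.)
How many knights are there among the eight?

The unique consistent assignment is A=knave, B=knave, C=knight, D=knight, E=knave, F=knight, G=knight, H=knave.
That has 4 knights.

4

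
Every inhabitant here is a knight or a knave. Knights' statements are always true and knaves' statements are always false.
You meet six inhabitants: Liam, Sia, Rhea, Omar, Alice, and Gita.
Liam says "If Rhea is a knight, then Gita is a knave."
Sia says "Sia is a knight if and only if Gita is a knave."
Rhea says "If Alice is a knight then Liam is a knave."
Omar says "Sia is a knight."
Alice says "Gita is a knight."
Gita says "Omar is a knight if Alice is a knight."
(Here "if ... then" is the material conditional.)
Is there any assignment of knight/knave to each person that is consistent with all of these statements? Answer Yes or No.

No

Checking all 64 assignments, each has at least one speaker whose statement's truth value contradicts their type.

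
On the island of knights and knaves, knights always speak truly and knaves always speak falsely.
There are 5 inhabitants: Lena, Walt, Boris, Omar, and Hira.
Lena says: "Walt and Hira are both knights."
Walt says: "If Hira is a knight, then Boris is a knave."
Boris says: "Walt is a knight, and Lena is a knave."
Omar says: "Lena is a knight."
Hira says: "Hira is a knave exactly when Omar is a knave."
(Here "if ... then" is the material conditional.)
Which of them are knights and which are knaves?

Knights: Lena, Walt, Omar, and Hira. Knaves: Boris.

Suppose Lena is a knave. Then Lena's statement "Walt and Hira are both knights" would have to be false. Checking the 16 ways to assign the others, none is consistent with every speaker.
(For instance, with Walt=knight, Boris=knave, Omar=knight, Hira=knight, Lena's claim "Walt and Hira are both knights" comes out true where it would need to be false.)
So Lena must be a knight, making "Walt and Hira are both knights" true. Taking Lena=knight, Walt=knight, Boris=knave, Omar=knight, Hira=knight, each remaining statement checks out:
  Walt (knight): "if Hira is a knight, then Boris is a knave" — true. ✓
  Boris (knave): "Walt is a knight, and Lena is a knave" — false. ✓
  Omar (knight): "Lena is a knight" — true. ✓
  Hira (knight): "Hira is a knave exactly when Omar is a knave" — true. ✓
This is the unique consistent assignment.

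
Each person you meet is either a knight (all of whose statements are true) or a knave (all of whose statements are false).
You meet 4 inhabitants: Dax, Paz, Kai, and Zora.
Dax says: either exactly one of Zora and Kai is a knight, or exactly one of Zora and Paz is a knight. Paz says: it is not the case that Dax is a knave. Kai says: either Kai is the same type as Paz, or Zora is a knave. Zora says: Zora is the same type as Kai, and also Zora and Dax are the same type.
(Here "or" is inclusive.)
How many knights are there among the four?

3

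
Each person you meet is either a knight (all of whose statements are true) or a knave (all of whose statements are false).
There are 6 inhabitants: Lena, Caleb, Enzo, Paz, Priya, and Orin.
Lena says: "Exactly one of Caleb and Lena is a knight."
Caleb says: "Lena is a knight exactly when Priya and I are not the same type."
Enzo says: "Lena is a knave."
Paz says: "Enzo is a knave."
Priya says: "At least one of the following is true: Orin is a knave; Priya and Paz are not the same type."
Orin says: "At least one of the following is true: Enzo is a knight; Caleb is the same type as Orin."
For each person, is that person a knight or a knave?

Since Lena is a knave, "exactly one of Caleb and Lena is a knight" needs to be false, which holds.
Caleb is a knave, and the claim "Lena is a knight exactly when Priya and I are not the same type" is indeed false.
Enzo is a knight, so "Lena is a knave" must be true — and it is.
Paz is a knave, so "Enzo is a knave" must be false — and it is.
Since Priya is a knight, "at least one of the following is true: Orin is a knave; Priya and Paz are not the same type" needs to be true, which holds.
Since Orin is a knight, "at least one of the following is true: Enzo is a knight; Caleb is the same type as Orin" needs to be true, which holds.

Lena is a knave, Caleb is a knave, Enzo is a knight, Paz is a knave, Priya is a knight, and Orin is a knight.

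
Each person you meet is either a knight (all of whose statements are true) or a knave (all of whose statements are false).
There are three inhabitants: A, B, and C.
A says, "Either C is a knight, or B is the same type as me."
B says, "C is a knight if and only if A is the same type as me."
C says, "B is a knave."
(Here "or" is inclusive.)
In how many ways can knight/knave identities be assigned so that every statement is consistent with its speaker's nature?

2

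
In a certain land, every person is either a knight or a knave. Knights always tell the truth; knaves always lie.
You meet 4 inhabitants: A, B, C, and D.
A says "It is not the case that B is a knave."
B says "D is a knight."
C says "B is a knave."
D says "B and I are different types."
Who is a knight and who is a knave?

Knights: C. Knaves: A, B, and D.

Suppose A is a knight. Then A's statement "it is not the case that B is a knave" would have to be true. Checking the 8 ways to assign the others, none is consistent with every speaker.
(For instance, with B=knave, C=knight, D=knave, A's claim "it is not the case that B is a knave" comes out false where it would need to be true.)
So A must be a knave, making "it is not the case that B is a knave" false. Taking A=knave, B=knave, C=knight, D=knave, each remaining statement checks out:
  B (knave): "D is a knight" — false. ✓
  C (knight): "B is a knave" — true. ✓
  D (knave): "B and I are different types" — false. ✓
This is the unique consistent assignment.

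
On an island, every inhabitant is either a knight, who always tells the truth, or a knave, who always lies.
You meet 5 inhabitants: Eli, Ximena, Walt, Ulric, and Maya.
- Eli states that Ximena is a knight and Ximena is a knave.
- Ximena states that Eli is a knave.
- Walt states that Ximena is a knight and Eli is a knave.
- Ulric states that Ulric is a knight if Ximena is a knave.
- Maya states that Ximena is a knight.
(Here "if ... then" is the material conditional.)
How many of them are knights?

The unique consistent assignment is Eli=knave, Ximena=knight, Walt=knight, Ulric=knight, Maya=knight.
That has 4 knights.

4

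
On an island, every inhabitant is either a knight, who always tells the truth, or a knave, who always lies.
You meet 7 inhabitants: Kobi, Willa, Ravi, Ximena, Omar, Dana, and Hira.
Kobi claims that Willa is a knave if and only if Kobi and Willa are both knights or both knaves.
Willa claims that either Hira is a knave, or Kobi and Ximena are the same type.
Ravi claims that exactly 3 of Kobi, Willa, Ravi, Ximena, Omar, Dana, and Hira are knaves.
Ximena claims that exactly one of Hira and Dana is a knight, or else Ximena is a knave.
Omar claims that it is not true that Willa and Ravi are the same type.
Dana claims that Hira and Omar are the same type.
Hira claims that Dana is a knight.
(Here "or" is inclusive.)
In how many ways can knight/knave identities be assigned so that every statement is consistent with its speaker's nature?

0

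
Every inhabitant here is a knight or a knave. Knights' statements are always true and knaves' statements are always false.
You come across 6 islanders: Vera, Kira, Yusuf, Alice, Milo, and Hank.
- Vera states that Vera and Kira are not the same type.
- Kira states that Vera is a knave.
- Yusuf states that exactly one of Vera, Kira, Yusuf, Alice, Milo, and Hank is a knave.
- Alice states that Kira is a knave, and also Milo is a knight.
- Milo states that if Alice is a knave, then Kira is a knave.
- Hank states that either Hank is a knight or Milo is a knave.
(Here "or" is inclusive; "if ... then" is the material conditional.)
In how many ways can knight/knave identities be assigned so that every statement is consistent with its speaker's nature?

3

Consistent assignments:
  Vera=knight, Kira=knave, Yusuf=knight, Alice=knight, Milo=knight, Hank=knight
  Vera=knight, Kira=knave, Yusuf=knave, Alice=knight, Milo=knight, Hank=knight
  Vera=knight, Kira=knave, Yusuf=knave, Alice=knight, Milo=knight, Hank=knave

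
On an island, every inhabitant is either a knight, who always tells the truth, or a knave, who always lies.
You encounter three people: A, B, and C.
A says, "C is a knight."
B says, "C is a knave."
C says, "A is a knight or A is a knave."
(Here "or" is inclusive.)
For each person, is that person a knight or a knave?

Suppose A is a knave. Then A's statement "C is a knight" would have to be false. Checking the 4 ways to assign the others, none is consistent with every speaker.
(For instance, with B=knave, C=knight, A's claim "C is a knight" comes out true where it would need to be false.)
So A must be a knight, making "C is a knight" true. Taking A=knight, B=knave, C=knight, each remaining statement checks out:
  B (knave): "C is a knave" — false. ✓
  C (knight): "A is a knight or A is a knave" — true. ✓
This is the unique consistent assignment.

A is a knight, B is a knave, and C is a knight.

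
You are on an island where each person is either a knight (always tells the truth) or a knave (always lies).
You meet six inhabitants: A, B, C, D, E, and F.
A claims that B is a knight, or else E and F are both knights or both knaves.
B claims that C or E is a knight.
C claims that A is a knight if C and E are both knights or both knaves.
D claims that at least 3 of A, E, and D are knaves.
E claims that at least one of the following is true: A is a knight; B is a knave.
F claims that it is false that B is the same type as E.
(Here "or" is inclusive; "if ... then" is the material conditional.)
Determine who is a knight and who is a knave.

A is a knight, B is a knight, C is a knight, D is a knave, E is a knight, and F is a knave.

A is a knight, and the claim "B is a knight, or else E and F are both knights or both knaves" is indeed true.
B (knight): "C or E is a knight" — true. ✓
C is a knight; "A is a knight if C and E are both knights or both knaves" is true, as required.
Since D is a knave, "at least 3 of A, E, and D are knaves" needs to be false, which holds.
E is a knight; "at least one of the following is true: A is a knight; B is a knave" is true, as required.
F is a knave; "it is false that B is the same type as E" is false, as required.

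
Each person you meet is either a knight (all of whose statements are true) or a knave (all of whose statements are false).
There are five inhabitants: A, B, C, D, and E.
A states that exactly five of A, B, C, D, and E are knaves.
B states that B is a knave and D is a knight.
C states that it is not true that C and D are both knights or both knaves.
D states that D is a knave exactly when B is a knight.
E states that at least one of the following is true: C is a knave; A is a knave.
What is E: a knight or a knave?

Consistent assignments: {A=knave, B=knave, C=knight, D=knave, E=knight}; {A=knave, B=knave, C=knave, D=knave, E=knight}
In every consistent assignment, E is a knight.

E is a knight.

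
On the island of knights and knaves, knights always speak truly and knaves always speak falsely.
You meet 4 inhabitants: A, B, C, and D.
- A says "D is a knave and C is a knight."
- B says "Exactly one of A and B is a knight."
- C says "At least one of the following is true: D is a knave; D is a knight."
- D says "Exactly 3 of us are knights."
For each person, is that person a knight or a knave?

Suppose A is a knight. Then A's statement "D is a knave and C is a knight" would have to be true. Checking the 8 ways to assign the others, none is consistent with every speaker.
(For instance, with B=knight, C=knight, D=knight, A's claim "D is a knave and C is a knight" comes out false where it would need to be true.)
So A must be a knave, making "D is a knave and C is a knight" false. Taking A=knave, B=knight, C=knight, D=knight, each remaining statement checks out:
  B (knight): "exactly one of A and B is a knight" — true. ✓
  C (knight): "at least one of the following is true: D is a knave; D is a knight" — true. ✓
  D (knight): "exactly 3 of us are knights" — true. ✓
This is the unique consistent assignment.

A is a knave, B is a knight, C is a knight, and D is a knight.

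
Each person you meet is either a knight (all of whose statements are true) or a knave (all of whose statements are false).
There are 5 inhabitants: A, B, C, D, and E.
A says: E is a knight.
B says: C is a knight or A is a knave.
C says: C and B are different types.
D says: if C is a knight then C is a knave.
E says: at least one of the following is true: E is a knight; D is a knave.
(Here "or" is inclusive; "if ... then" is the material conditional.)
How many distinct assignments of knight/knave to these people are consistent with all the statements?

Consistent assignments:
  A=knight, B=knave, C=knave, D=knight, E=knight

1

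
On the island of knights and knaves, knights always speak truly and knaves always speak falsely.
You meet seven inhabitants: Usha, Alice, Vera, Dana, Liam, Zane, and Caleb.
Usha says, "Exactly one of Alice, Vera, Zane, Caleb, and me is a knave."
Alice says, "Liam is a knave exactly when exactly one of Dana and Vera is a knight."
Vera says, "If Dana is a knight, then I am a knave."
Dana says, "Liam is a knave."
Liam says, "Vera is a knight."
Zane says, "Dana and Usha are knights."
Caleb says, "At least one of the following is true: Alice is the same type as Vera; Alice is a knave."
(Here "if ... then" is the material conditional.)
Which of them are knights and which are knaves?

Usha is a knave, Alice is a knave, Vera is a knight, Dana is a knave, Liam is a knight, Zane is a knave, and Caleb is a knight.

Since Usha is a knave, "exactly one of Alice, Vera, Zane, Caleb, and me is a knave" needs to be false, which holds.
Since Alice is a knave, "Liam is a knave exactly when exactly one of Dana and Vera is a knight" needs to be false, which holds.
Since Vera is a knight, "if Dana is a knight, then I am a knave" needs to be true, which holds.
As a knave, Dana's statement "Liam is a knave" should be false; it is.
Since Liam is a knight, "Vera is a knight" needs to be true, which holds.
Zane is a knave, so "Dana and Usha are knights" must be false — and it is.
Caleb (knight): "at least one of the following is true: Alice is the same type as Vera; Alice is a knave" — true. ✓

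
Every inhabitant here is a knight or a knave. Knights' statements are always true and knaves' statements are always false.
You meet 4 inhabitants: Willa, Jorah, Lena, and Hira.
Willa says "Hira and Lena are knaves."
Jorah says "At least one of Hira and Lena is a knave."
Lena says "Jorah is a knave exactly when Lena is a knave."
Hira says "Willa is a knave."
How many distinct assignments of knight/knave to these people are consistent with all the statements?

2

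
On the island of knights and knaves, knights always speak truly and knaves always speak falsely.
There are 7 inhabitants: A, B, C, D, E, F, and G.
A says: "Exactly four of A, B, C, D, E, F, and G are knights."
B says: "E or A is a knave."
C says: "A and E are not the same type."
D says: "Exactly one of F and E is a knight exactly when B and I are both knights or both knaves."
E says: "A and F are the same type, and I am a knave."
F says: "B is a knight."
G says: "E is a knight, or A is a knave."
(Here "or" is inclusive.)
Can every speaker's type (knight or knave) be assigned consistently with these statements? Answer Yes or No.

Yes

One consistent assignment: A=knave, B=knight, C=knave, D=knave, E=knave, F=knight, G=knight.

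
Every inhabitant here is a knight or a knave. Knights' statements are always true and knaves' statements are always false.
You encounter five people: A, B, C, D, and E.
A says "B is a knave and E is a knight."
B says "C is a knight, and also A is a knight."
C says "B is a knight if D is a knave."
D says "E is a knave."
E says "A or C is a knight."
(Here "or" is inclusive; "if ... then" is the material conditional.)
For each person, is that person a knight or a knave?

A is a knight, B is a knave, C is a knave, D is a knave, and E is a knight.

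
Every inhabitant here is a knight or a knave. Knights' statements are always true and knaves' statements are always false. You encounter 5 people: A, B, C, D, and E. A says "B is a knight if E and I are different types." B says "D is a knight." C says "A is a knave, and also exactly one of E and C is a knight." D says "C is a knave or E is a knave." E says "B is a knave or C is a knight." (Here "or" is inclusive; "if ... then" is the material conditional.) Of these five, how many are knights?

The unique consistent assignment is A=knight, B=knight, C=knave, D=knight, E=knave.
That has 3 knights.

3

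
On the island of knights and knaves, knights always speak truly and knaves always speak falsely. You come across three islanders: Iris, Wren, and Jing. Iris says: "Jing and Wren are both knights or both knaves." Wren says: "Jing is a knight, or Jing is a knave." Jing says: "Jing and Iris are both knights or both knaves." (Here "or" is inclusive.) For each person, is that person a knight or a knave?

Knights: Iris, Wren, and Jing. Knaves: none.

Iris is a knight, and the claim "Jing and Wren are both knights or both knaves" is indeed True.
Since Wren is a knight, "Jing is a knight, or Jing is a knave" needs to be True, which holds.
Jing (knight): "Jing and Iris are both knights or both knaves" — True. ✓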